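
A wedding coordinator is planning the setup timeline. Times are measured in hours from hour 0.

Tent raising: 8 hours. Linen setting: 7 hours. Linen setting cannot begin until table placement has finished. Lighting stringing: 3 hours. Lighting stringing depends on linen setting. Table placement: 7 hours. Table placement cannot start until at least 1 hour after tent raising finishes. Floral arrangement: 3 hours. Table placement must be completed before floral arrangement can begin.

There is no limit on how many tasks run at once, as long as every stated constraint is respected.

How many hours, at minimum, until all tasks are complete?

26

Tent raising has no prerequisites, so it starts at hour 0 and finishes at hour 8.
Table placement cannot begin until tent raising (finishes hour 8, plus 1-hour gap → hour 9). It runs from hour 9 to 9 + 7 = hour 16.
After table placement (finishes hour 16), floral arrangement can start at hour 16 and finishes at hour 19.
After table placement (finishes hour 16), linen setting can start at hour 16 and finishes at hour 23.
Lighting stringing waits on linen setting (finishes hour 23), so it starts at hour 23 and finishes at 23 + 3 = hour 26.
All tasks are finished once the last one completes. Finish times: Tent raising at 8, Table placement at 16, Linen setting at 23, Floral arrangement at 19, Lighting stringing at 26. The latest is hour 26.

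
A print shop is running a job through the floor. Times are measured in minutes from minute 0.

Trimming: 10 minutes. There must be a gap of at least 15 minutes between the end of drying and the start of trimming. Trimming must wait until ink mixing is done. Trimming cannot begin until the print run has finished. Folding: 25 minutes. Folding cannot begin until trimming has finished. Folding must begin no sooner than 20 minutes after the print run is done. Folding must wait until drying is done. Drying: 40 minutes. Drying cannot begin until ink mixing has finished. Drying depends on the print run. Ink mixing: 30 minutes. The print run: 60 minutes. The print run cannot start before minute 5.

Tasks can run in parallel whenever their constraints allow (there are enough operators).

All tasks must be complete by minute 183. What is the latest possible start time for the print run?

Nothing follows folding; the deadline of minute 183 is its only limit. It must start by 183 − 25 = minute 158.
Trimming must finish before folding (must start by minute 158). With a 10-minute duration, trimming must start by 158 − 10 = minute 148.
Drying feeds trimming (must start by minute 148, minus 15-minute gap → minute 133); folding (must start by minute 158). Taking the minimum, drying must finish by minute 133 and start by 133 − 40 = minute 93.
The print run must finish in time for drying (must start by minute 93); trimming (must start by minute 148); folding (must start by minute 158, minus 20-minute gap → minute 138). The tightest is minute 93, so the print run must start by 93 − 60 = minute 33.

33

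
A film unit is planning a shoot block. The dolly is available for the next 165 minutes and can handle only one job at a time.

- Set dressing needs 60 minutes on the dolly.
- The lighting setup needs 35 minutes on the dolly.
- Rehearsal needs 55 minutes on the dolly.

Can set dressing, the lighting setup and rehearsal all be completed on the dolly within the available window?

Running back to back, the jobs need 60 + 35 + 55 = 150 minutes on the dolly.
Since 150 ≤ 165, they fit within the window.

Yes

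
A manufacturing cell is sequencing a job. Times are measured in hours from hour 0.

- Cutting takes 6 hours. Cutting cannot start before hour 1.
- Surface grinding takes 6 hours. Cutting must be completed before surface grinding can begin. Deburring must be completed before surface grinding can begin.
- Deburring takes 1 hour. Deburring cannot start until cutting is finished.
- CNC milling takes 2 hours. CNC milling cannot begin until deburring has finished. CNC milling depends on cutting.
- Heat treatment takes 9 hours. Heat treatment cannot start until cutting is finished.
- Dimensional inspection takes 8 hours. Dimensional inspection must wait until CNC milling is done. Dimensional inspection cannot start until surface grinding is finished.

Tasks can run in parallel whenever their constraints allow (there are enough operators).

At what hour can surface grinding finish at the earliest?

After its own release at hour 1, cutting can start at hour 1 and finishes at hour 7.
After cutting (finishes hour 7), deburring can start at hour 7 and finishes at hour 8.
Surface grinding cannot start until cutting (finishes hour 7); deburring (finishes hour 8). The controlling bound is hour 8, so surface grinding finishes at 8 + 6 = hour 14.

14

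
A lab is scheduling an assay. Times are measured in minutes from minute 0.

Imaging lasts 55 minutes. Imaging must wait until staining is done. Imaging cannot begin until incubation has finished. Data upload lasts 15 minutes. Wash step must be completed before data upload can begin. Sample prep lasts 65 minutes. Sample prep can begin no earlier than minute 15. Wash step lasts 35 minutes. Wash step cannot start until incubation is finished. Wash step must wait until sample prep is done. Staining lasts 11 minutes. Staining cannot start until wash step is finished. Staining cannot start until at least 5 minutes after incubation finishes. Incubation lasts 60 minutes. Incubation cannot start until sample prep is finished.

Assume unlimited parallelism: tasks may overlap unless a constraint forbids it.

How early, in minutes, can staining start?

After its own release at minute 15, sample prep can start at minute 15 and finishes at minute 80.
Incubation cannot begin until sample prep (finishes minute 80). It runs from minute 80 to 80 + 60 = minute 140.
Wash step has to wait for incubation (finishes minute 140); sample prep (finishes minute 80). The latest of these is minute 140, so wash step runs minute 140 to 140 + 35 = minute 175.
Staining waits on wash step (finishes minute 175); incubation (finishes minute 140, plus 5-minute gap → minute 145). The latest of these is minute 175, which is the earliest staining can start.

175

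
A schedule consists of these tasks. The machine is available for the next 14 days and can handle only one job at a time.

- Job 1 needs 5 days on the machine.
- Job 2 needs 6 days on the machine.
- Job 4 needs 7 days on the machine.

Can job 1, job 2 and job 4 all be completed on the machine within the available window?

Running back to back, the jobs need 5 + 6 + 7 = 18 days on the machine.
Since 18 > 14, they cannot all fit.

No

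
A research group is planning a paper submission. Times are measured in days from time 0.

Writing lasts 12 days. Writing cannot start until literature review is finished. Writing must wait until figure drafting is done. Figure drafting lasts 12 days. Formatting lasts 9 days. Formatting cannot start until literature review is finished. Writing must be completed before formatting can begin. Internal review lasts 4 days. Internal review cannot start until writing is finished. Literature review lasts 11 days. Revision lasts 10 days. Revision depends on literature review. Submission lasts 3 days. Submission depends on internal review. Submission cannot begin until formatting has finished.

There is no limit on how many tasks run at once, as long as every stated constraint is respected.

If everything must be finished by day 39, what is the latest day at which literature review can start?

To finish by day 39, submission (duration 3) must start no later than day 36.
Internal review feeds into submission (must start by day 36); so internal review must finish by day 36 and therefore start by day 32.
Formatting must finish before submission (must start by day 36). With a 9-day duration, formatting must start by 36 − 9 = day 27.
For writing: internal review (must start by day 32); formatting (must start by day 27). The most restrictive is day 27; with a 12-day duration, writing must start by day 15.
Revision has no dependents, so it just needs to finish by day 39. Starting by 39 − 10 = day 29 achieves that.
Literature review must finish in time for writing (must start by day 15); revision (must start by day 29); formatting (must start by day 27). The tightest is day 15, so literature review must start by 15 − 11 = day 4.

4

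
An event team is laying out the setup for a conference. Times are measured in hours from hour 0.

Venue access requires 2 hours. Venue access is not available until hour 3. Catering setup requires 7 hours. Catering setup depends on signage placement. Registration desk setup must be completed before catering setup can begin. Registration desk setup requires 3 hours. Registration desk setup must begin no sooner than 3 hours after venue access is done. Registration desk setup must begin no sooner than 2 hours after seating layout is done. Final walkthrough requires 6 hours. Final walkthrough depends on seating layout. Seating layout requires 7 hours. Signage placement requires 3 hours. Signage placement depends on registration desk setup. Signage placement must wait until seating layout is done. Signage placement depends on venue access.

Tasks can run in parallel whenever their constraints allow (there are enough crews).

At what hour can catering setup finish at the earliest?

22

Nothing blocks seating layout, so it runs from hour 0 to hour 7.
After its own release at hour 3, venue access can start at hour 3 and finishes at hour 5.
Registration desk setup has to wait for venue access (finishes hour 5, plus 3-hour gap → hour 8); seating layout (finishes hour 7, plus 2-hour gap → hour 9). The latest of these is hour 9, so registration desk setup runs hour 9 to 9 + 3 = hour 12.
Signage placement cannot start until registration desk setup (finishes hour 12); seating layout (finishes hour 7); venue access (finishes hour 5). The controlling bound is hour 12, so signage placement finishes at 12 + 3 = hour 15.
Catering setup cannot start until signage placement (finishes hour 15); registration desk setup (finishes hour 12). The controlling bound is hour 15, so catering setup finishes at 15 + 7 = hour 22.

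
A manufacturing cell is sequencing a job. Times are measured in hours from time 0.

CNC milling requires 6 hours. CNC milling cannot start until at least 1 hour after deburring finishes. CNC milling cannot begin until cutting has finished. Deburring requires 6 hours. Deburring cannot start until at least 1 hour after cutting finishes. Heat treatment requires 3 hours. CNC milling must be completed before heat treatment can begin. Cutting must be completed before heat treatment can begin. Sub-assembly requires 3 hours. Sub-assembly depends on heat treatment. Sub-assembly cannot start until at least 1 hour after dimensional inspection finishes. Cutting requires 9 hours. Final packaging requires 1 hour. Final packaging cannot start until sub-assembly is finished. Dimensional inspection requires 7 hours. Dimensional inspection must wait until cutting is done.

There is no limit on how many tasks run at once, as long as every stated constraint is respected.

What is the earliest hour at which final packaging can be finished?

30

Cutting has no prerequisites, so it starts at hour 0 and finishes at hour 9.
Dimensional inspection cannot begin until cutting (finishes hour 9). It runs from hour 9 to 9 + 7 = hour 16.
Deburring cannot begin until cutting (finishes hour 9, plus 1-hour gap → hour 10). It runs from hour 10 to 10 + 6 = hour 16.
CNC milling has to wait for deburring (finishes hour 16, plus 1-hour gap → hour 17); cutting (finishes hour 9). The latest of these is hour 17, so CNC milling runs hour 17 to 17 + 6 = hour 23.
Heat treatment has to wait for CNC milling (finishes hour 23); cutting (finishes hour 9). The latest of these is hour 23, so heat treatment runs hour 23 to 23 + 3 = hour 26.
Sub-assembly cannot start until heat treatment (finishes hour 26); dimensional inspection (finishes hour 16, plus 1-hour gap → hour 17). The controlling bound is hour 26, so sub-assembly finishes at 26 + 3 = hour 29.
After sub-assembly (finishes hour 29), final packaging can start at hour 29 and finishes at hour 30.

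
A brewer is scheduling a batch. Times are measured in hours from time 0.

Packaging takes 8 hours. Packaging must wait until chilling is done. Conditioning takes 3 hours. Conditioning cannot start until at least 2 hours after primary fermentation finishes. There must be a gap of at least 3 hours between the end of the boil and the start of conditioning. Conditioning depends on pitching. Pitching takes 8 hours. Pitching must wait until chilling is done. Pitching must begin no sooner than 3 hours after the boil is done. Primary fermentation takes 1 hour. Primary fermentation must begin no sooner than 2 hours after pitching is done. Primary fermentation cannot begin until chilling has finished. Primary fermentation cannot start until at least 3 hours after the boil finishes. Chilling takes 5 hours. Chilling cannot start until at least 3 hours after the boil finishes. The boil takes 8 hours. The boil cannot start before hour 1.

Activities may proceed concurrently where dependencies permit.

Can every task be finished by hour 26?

No

After its own release at hour 1, the boil can start at hour 1 and finishes at hour 9.
Chilling cannot begin until the boil (finishes hour 9, plus 3-hour gap → hour 12). It runs from hour 12 to 12 + 5 = hour 17.
After chilling (finishes hour 17), packaging can start at hour 17 and finishes at hour 25.
For pitching: chilling (finishes hour 17); the boil (finishes hour 9, plus 3-hour gap → hour 12). Taking the maximum gives a start of hour 17, and it finishes at 17 + 8 = hour 25.
Primary fermentation needs all of pitching (finishes hour 25, plus 2-hour gap → hour 27); chilling (finishes hour 17); the boil (finishes hour 9, plus 3-hour gap → hour 12). That puts its earliest start at hour 27; it finishes at 27 + 1 = hour 28.
Conditioning cannot start until primary fermentation (finishes hour 28, plus 2-hour gap → hour 30); the boil (finishes hour 9, plus 3-hour gap → hour 12); pitching (finishes hour 25). The controlling bound is hour 30, so conditioning finishes at 30 + 3 = hour 33.
The earliest everything can be done is hour 33, which is after the deadline of 26, so it is not possible.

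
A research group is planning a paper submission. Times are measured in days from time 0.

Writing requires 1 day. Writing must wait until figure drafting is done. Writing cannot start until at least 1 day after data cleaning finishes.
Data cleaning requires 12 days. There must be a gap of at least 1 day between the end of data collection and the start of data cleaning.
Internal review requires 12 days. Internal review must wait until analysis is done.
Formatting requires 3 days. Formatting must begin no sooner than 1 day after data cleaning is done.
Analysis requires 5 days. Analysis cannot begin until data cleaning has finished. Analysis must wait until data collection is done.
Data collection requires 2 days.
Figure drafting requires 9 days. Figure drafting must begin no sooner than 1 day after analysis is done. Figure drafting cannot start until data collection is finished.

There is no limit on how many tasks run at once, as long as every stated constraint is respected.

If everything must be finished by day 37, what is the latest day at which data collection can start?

5

Nothing follows writing; the deadline of day 37 is its only limit. It must start by 37 − 1 = day 36.
Figure drafting feeds into writing (must start by day 36); so figure drafting must finish by day 36 and therefore start by day 27.
To finish by day 37, internal review (duration 12) must start no later than day 25.
Analysis feeds figure drafting (must start by day 27, minus 1-day gap → day 26); internal review (must start by day 25). Taking the minimum, analysis must finish by day 25 and start by 25 − 5 = day 20.
Formatting must finish by day 37; it takes 3 days, so it must start by 37 − 3 = day 34.
Data cleaning has several dependents: analysis (must start by day 20); writing (must start by day 36, minus 1-day gap → day 35); formatting (must start by day 34, minus 1-day gap → day 33). The earliest of those limits is day 20, so data cleaning must start by 20 − 12 = day 8.
Data collection must finish in time for data cleaning (must start by day 8, minus 1-day gap → day 7); analysis (must start by day 20); figure drafting (must start by day 27). The tightest is day 7, so data collection must start by 7 − 2 = day 5.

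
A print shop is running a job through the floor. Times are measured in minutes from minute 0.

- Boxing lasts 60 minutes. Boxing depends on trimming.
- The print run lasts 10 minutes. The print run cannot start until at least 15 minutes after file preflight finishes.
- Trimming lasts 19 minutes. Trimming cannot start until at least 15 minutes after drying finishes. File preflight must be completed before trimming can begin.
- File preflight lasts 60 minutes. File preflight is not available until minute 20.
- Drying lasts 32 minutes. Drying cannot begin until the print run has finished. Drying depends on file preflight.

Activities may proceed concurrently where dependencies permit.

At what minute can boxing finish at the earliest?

File preflight waits on its own release at minute 20, so it starts at minute 20 and finishes at 20 + 60 = minute 80.
The print run cannot begin until file preflight (finishes minute 80, plus 15-minute gap → minute 95). It runs from minute 95 to 95 + 10 = minute 105.
Drying needs all of the print run (finishes minute 105); file preflight (finishes minute 80). That puts its earliest start at minute 105; it finishes at 105 + 32 = minute 137.
Trimming cannot start until drying (finishes minute 137, plus 15-minute gap → minute 152); file preflight (finishes minute 80). The controlling bound is minute 152, so trimming finishes at 152 + 19 = minute 171.
After trimming (finishes minute 171), boxing can start at minute 171 and finishes at minute 231.

231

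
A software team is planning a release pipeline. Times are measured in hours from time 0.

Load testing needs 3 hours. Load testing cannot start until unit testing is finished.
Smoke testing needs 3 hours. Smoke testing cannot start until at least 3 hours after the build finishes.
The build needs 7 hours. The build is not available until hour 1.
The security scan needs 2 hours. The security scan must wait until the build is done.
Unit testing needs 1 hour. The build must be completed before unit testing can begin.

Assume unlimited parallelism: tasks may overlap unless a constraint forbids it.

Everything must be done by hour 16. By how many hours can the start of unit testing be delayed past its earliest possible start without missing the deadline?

The build waits on its own release at hour 1, so it starts at hour 1 and finishes at 1 + 7 = hour 8.
Unit testing waits on the build (finishes hour 8), so it starts at hour 8 and finishes at 8 + 1 = hour 9.

Working backward from the deadline:
Load testing must finish by hour 16; it takes 3 hours, so it must start by 16 − 3 = hour 13.
Unit testing must finish before load testing (must start by hour 13). With a 1-hour duration, unit testing must start by 13 − 1 = hour 12.
So unit testing can start as early as hour 8 and as late as hour 12, giving 12 − 8 = 4 hours of slack.

4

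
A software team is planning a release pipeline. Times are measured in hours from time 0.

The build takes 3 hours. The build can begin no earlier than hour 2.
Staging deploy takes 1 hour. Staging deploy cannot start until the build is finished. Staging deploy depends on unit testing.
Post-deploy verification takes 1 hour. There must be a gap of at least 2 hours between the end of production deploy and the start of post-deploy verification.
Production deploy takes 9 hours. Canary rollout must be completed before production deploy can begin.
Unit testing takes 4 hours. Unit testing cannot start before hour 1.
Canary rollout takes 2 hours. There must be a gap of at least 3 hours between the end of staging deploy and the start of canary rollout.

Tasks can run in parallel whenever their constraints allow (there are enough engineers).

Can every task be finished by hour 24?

Yes

Unit testing waits on its own release at hour 1, so it starts at hour 1 and finishes at 1 + 4 = hour 5.
The build cannot begin until its own release at hour 2. It runs from hour 2 to 2 + 3 = hour 5.
Staging deploy needs all of the build (finishes hour 5); unit testing (finishes hour 5). That puts its earliest start at hour 5; it finishes at 5 + 1 = hour 6.
After staging deploy (finishes hour 6, plus 3-hour gap → hour 9), canary rollout can start at hour 9 and finishes at hour 11.
Production deploy cannot begin until canary rollout (finishes hour 11). It runs from hour 11 to 11 + 9 = hour 20.
After production deploy (finishes hour 20, plus 2-hour gap → hour 22), post-deploy verification can start at hour 22 and finishes at hour 23.
Every task is finished by hour 23, which is no later than the deadline of 24, so the schedule is feasible.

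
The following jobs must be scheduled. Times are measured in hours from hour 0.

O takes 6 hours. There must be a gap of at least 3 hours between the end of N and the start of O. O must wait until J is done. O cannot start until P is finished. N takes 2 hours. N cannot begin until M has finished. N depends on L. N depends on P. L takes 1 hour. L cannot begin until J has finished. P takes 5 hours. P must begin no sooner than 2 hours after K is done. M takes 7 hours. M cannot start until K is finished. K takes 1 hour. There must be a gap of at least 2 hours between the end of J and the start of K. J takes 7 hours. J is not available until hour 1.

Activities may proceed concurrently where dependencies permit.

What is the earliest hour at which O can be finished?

After its own release at hour 1, J can start at hour 1 and finishes at hour 8.
L waits on J (finishes hour 8), so it starts at hour 8 and finishes at 8 + 1 = hour 9.
K cannot begin until J (finishes hour 8, plus 2-hour gap → hour 10). It runs from hour 10 to 10 + 1 = hour 11.
After K (finishes hour 11, plus 2-hour gap → hour 13), P can start at hour 13 and finishes at hour 18.
M waits on K (finishes hour 11), so it starts at hour 11 and finishes at 11 + 7 = hour 18.
N cannot start until M (finishes hour 18); L (finishes hour 9); P (finishes hour 18). The controlling bound is hour 18, so N finishes at 18 + 2 = hour 20.
O needs all of N (finishes hour 20, plus 3-hour gap → hour 23); J (finishes hour 8); P (finishes hour 18). That puts its earliest start at hour 23; it finishes at 23 + 6 = hour 29.

29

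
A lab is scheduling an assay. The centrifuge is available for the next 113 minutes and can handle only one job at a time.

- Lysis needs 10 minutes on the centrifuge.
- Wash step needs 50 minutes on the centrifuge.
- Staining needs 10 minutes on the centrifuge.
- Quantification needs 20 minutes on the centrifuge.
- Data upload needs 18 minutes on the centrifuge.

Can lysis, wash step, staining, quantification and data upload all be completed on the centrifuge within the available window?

Running back to back, the jobs need 10 + 50 + 10 + 20 + 18 = 108 minutes on the centrifuge.
Since 108 ≤ 113, they fit within the window.

Yes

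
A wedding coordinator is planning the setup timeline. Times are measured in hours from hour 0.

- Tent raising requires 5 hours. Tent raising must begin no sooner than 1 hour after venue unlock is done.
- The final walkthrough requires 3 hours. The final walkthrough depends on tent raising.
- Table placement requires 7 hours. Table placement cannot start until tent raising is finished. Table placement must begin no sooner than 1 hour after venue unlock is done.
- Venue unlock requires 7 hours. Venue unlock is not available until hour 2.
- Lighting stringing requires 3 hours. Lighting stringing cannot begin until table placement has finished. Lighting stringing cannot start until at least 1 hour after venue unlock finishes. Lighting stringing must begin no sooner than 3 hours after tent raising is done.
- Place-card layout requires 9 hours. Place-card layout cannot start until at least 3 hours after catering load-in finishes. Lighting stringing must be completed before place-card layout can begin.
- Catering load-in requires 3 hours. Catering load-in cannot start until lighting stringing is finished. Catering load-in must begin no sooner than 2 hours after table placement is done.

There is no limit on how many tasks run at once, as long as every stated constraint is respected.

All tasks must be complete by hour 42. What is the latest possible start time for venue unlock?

Place-card layout must finish by hour 42; it takes 9 hours, so it must start by 42 − 9 = hour 33.
Catering load-in feeds into place-card layout (must start by hour 33, minus 3-hour gap → hour 30); so catering load-in must finish by hour 30 and therefore start by hour 27.
Lighting stringing feeds catering load-in (must start by hour 27); place-card layout (must start by hour 33). Taking the minimum, lighting stringing must finish by hour 27 and start by 27 − 3 = hour 24.
Table placement has several dependents: lighting stringing (must start by hour 24); catering load-in (must start by hour 27, minus 2-hour gap → hour 25). The earliest of those limits is hour 24, so table placement must start by 24 − 7 = hour 17.
To finish by hour 42, the final walkthrough (duration 3) must start no later than hour 39.
Tent raising feeds table placement (must start by hour 17); lighting stringing (must start by hour 24, minus 3-hour gap → hour 21); the final walkthrough (must start by hour 39). Taking the minimum, tent raising must finish by hour 17 and start by 17 − 5 = hour 12.
For venue unlock: tent raising (must start by hour 12, minus 1-hour gap → hour 11); table placement (must start by hour 17, minus 1-hour gap → hour 16); lighting stringing (must start by hour 24, minus 1-hour gap → hour 23). The most restrictive is hour 11; with a 7-hour duration, venue unlock must start by hour 4.

4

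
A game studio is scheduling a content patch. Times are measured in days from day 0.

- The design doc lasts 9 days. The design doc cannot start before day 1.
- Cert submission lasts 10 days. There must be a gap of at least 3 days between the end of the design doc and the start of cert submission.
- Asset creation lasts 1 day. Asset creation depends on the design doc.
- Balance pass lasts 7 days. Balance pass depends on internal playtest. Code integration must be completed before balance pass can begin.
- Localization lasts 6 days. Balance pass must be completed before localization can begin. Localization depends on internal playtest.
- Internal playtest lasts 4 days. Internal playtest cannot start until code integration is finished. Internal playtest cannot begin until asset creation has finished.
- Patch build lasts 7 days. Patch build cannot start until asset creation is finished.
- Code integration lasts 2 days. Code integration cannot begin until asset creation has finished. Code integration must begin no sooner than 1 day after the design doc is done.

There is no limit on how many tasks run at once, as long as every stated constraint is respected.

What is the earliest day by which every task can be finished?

30

After its own release at day 1, the design doc can start at day 1 and finishes at day 10.
Cert submission waits on the design doc (finishes day 10, plus 3-day gap → day 13), so it starts at day 13 and finishes at 13 + 10 = day 23.
After the design doc (finishes day 10), asset creation can start at day 10 and finishes at day 11.
After asset creation (finishes day 11), patch build can start at day 11 and finishes at day 18.
For code integration: asset creation (finishes day 11); the design doc (finishes day 10, plus 1-day gap → day 11). Taking the maximum gives a start of day 11, and it finishes at 11 + 2 = day 13.
For internal playtest: code integration (finishes day 13); asset creation (finishes day 11). Taking the maximum gives a start of day 13, and it finishes at 13 + 4 = day 17.
Balance pass needs all of internal playtest (finishes day 17); code integration (finishes day 13). That puts its earliest start at day 17; it finishes at 17 + 7 = day 24.
Localization cannot start until balance pass (finishes day 24); internal playtest (finishes day 17). The controlling bound is day 24, so localization finishes at 24 + 6 = day 30.
All tasks are finished once the last one completes. Finish times: The design doc at 10, Asset creation at 11, Code integration at 13, Internal playtest at 17, Balance pass at 24, Localization at 30, Cert submission at 23, Patch build at 18. The latest is day 30.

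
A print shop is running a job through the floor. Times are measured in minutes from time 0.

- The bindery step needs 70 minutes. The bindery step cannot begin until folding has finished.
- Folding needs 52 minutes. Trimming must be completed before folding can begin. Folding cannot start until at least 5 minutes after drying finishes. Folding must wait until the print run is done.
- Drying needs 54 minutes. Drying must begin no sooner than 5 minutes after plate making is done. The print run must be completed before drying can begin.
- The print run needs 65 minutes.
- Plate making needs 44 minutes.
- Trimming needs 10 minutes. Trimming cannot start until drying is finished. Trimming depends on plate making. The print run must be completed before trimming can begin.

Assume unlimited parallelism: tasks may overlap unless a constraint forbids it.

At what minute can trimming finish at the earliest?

129

Nothing blocks the print run, so it runs from minute 0 to minute 65.
Plate making has no prerequisites, so it starts at minute 0 and finishes at minute 44.
Drying has to wait for plate making (finishes minute 44, plus 5-minute gap → minute 49); the print run (finishes minute 65). The latest of these is minute 65, so drying runs minute 65 to 65 + 54 = minute 119.
Trimming has to wait for drying (finishes minute 119); plate making (finishes minute 44); the print run (finishes minute 65). The latest of these is minute 119, so trimming runs minute 119 to 119 + 10 = minute 129.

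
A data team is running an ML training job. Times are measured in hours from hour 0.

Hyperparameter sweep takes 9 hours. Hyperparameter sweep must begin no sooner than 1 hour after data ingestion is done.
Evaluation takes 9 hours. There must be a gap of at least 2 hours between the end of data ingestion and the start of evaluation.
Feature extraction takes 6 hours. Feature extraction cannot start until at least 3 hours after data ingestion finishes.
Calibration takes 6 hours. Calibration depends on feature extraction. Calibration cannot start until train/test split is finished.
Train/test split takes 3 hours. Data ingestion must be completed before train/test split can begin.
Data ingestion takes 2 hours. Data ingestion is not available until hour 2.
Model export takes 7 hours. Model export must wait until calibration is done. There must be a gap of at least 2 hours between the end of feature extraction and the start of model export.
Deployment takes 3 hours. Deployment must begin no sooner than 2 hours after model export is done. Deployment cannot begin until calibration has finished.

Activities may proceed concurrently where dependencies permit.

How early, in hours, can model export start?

19

Data ingestion waits on its own release at hour 2, so it starts at hour 2 and finishes at 2 + 2 = hour 4.
Train/test split cannot begin until data ingestion (finishes hour 4). It runs from hour 4 to 4 + 3 = hour 7.
Feature extraction waits on data ingestion (finishes hour 4, plus 3-hour gap → hour 7), so it starts at hour 7 and finishes at 7 + 6 = hour 13.
Calibration cannot start until feature extraction (finishes hour 13); train/test split (finishes hour 7). The controlling bound is hour 13, so calibration finishes at 13 + 6 = hour 19.
Model export waits on calibration (finishes hour 19); feature extraction (finishes hour 13, plus 2-hour gap → hour 15). The latest of these is hour 19, which is the earliest model export can start.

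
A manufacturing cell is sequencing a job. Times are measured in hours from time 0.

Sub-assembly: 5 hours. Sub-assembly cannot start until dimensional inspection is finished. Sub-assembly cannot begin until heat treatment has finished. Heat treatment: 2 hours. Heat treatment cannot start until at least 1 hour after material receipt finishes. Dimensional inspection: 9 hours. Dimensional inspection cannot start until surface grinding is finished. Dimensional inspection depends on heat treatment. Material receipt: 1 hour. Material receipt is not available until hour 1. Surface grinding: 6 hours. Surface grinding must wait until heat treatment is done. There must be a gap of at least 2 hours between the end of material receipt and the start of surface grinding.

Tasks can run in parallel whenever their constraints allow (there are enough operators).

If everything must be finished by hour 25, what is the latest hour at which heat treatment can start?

3

Nothing follows sub-assembly; the deadline of hour 25 is its only limit. It must start by 25 − 5 = hour 20.
Dimensional inspection has to be done before sub-assembly (must start by hour 20). That means finishing by hour 20, i.e. starting by 20 − 9 = hour 11.
Surface grinding feeds into dimensional inspection (must start by hour 11); so surface grinding must finish by hour 11 and therefore start by hour 5.
Heat treatment must finish in time for surface grinding (must start by hour 5); dimensional inspection (must start by hour 11); sub-assembly (must start by hour 20). The tightest is hour 5, so heat treatment must start by 5 − 2 = hour 3.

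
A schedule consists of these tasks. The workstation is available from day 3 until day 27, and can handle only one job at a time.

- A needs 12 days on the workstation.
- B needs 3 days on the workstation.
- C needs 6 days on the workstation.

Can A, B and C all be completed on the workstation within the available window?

The workstation window is 27 − 3 = 24 days.
Running back to back, the jobs need 12 + 3 + 6 = 21 days on the workstation.
Since 21 ≤ 24, they fit within the window.

Yes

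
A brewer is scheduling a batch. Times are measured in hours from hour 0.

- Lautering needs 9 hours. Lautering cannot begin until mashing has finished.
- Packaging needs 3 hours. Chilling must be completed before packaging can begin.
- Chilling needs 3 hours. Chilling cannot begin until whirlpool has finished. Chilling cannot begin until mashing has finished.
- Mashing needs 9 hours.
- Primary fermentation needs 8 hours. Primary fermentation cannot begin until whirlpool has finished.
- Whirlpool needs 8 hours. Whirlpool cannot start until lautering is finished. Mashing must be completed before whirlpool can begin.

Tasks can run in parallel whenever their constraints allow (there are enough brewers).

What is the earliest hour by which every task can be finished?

Mashing can start immediately at hour 0; it finishes at hour 9.
After mashing (finishes hour 9), lautering can start at hour 9 and finishes at hour 18.
For whirlpool: lautering (finishes hour 18); mashing (finishes hour 9). Taking the maximum gives a start of hour 18, and it finishes at 18 + 8 = hour 26.
Primary fermentation cannot begin until whirlpool (finishes hour 26). It runs from hour 26 to 26 + 8 = hour 34.
For chilling: whirlpool (finishes hour 26); mashing (finishes hour 9). Taking the maximum gives a start of hour 26, and it finishes at 26 + 3 = hour 29.
Packaging waits on chilling (finishes hour 29), so it starts at hour 29 and finishes at 29 + 3 = hour 32.
All tasks are finished once the last one completes. Finish times: Mashing at 9, Lautering at 18, Whirlpool at 26, Chilling at 29, Primary fermentation at 34, Packaging at 32. The latest is hour 34.

34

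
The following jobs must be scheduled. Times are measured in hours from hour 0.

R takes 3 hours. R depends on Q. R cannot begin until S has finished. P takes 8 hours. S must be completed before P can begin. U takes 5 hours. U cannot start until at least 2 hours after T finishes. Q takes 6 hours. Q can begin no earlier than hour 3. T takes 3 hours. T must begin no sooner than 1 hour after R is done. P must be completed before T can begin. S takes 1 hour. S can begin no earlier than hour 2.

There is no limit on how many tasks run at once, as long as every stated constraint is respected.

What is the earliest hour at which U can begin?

18

After its own release at hour 2, S can start at hour 2 and finishes at hour 3.
P waits on S (finishes hour 3), so it starts at hour 3 and finishes at 3 + 8 = hour 11.
Q cannot begin until its own release at hour 3. It runs from hour 3 to 3 + 6 = hour 9.
For R: Q (finishes hour 9); S (finishes hour 3). Taking the maximum gives a start of hour 9, and it finishes at 9 + 3 = hour 12.
For T: R (finishes hour 12, plus 1-hour gap → hour 13); P (finishes hour 11). Taking the maximum gives a start of hour 13, and it finishes at 13 + 3 = hour 16.
U waits on T (finishes hour 16, plus 2-hour gap → hour 18), so the earliest it can start is hour 18.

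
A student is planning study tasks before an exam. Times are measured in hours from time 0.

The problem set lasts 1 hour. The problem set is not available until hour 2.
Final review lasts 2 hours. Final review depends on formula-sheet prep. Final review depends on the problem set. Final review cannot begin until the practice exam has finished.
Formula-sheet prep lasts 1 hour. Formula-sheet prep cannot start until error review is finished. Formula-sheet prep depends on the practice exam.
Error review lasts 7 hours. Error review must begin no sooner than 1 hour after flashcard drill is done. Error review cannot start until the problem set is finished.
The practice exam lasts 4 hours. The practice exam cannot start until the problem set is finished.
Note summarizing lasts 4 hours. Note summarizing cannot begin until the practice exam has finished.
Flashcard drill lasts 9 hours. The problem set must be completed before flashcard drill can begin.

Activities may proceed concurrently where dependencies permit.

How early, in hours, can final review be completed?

23

The problem set cannot begin until its own release at hour 2. It runs from hour 2 to 2 + 1 = hour 3.
After the problem set (finishes hour 3), the practice exam can start at hour 3 and finishes at hour 7.
Flashcard drill cannot begin until the problem set (finishes hour 3). It runs from hour 3 to 3 + 9 = hour 12.
Error review needs all of flashcard drill (finishes hour 12, plus 1-hour gap → hour 13); the problem set (finishes hour 3). That puts its earliest start at hour 13; it finishes at 13 + 7 = hour 20.
Formula-sheet prep needs all of error review (finishes hour 20); the practice exam (finishes hour 7). That puts its earliest start at hour 20; it finishes at 20 + 1 = hour 21.
For final review: formula-sheet prep (finishes hour 21); the problem set (finishes hour 3); the practice exam (finishes hour 7). Taking the maximum gives a start of hour 21, and it finishes at 21 + 2 = hour 23.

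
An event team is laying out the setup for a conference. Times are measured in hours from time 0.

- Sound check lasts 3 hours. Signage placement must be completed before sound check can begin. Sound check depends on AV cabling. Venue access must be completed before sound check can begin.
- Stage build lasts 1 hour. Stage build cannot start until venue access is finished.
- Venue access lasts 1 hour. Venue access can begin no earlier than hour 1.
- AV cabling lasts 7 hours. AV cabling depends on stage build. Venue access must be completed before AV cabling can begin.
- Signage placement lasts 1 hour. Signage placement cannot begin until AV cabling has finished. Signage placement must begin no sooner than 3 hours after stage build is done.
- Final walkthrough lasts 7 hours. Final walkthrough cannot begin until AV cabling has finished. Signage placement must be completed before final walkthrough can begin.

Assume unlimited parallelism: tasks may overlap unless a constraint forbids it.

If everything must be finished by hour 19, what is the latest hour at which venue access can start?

To finish by hour 19, sound check (duration 3) must start no later than hour 16.
Nothing follows final walkthrough; the deadline of hour 19 is its only limit. It must start by 19 − 7 = hour 12.
Signage placement has several dependents: sound check (must start by hour 16); final walkthrough (must start by hour 12). The earliest of those limits is hour 12, so signage placement must start by 12 − 1 = hour 11.
AV cabling feeds signage placement (must start by hour 11); sound check (must start by hour 16); final walkthrough (must start by hour 12). Taking the minimum, AV cabling must finish by hour 11 and start by 11 − 7 = hour 4.
Stage build has several dependents: AV cabling (must start by hour 4); signage placement (must start by hour 11, minus 3-hour gap → hour 8). The earliest of those limits is hour 4, so stage build must start by 4 − 1 = hour 3.
Venue access must finish in time for stage build (must start by hour 3); AV cabling (must start by hour 4); sound check (must start by hour 16). The tightest is hour 3, so venue access must start by 3 − 1 = hour 2.

2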